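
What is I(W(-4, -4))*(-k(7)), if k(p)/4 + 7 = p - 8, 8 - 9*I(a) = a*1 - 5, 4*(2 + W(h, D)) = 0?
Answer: 160/3 ≈ 53.333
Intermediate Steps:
W(h, D) = -2 (W(h, D) = -2 + (¼)*0 = -2 + 0 = -2)
I(a) = 13/9 - a/9 (I(a) = 8/9 - (a*1 - 5)/9 = 8/9 - (a - 5)/9 = 8/9 - (-5 + a)/9 = 8/9 + (5/9 - a/9) = 13/9 - a/9)
k(p) = -60 + 4*p (k(p) = -28 + 4*(p - 8) = -28 + 4*(-8 + p) = -28 + (-32 + 4*p) = -60 + 4*p)
I(W(-4, -4))*(-k(7)) = (13/9 - ⅑*(-2))*(-(-60 + 4*7)) = (13/9 + 2/9)*(-(-60 + 28)) = 5*(-1*(-32))/3 = (5/3)*32 = 160/3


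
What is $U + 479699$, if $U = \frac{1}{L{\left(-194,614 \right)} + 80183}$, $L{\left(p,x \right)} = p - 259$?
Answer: $\frac{38246401271}{79730} \approx 4.797 \cdot 10^{5}$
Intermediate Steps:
$L{\left(p,x \right)} = -259 + p$ ($L{\left(p,x \right)} = p - 259 = -259 + p$)
$U = \frac{1}{79730}$ ($U = \frac{1}{\left(-259 - 194\right) + 80183} = \frac{1}{-453 + 80183} = \frac{1}{79730} \approx 1.2542 \cdot 10^{-5}$)
$U + 479699 = \frac{1}{79730} + 479699 = \frac{38246401271}{79730}$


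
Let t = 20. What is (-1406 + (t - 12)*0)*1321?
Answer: -1857326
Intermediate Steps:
(-1406 + (t - 12)*0)*1321 = (-1406 + (20 - 12)*0)*1321 = (-1406 + 8*0)*1321 = (-1406 + 0)*1321 = -1406*1321 = -1857326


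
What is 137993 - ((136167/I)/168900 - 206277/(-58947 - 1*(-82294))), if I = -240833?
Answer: 1180697413301522059/8555664574900 ≈ 1.3800e+5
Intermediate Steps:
137993 - ((136167/I)/168900 - 206277/(-58947 - 1*(-82294))) = 137993 - ((136167/(-240833))/168900 - 206277/(-58947 - 1*(-82294))) = 137993 - ((136167*(-1/240833))*(1/168900) - 206277/(-58947 + 82294)) = 137993 - (-136167/240833*1/168900 - 206277/23347) = 137993 - (-45389/13558897900 - 206277*1/23347) = 137993 - (-45389/13558897900 - 206277/23347) = 137993 - 1*(-75591617346359/8555664574900) = 137993 + 75591617346359/8555664574900 = 1180697413301522059/8555664574900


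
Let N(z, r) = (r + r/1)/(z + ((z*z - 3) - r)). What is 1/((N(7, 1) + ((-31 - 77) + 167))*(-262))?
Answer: -13/201085 ≈ -6.4649e-5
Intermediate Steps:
N(z, r) = 2*r/(-3 + z + z² - r) (N(z, r) = (r + r*1)/(z + ((z² - 3) - r)) = (r + r)/(z + ((-3 + z²) - r)) = (2*r)/(z + (-3 + z² - r)) = (2*r)/(-3 + z + z² - r) = 2*r/(-3 + z + z² - r))
1/((N(7, 1) + ((-31 - 77) + 167))*(-262)) = 1/((2*1/(-3 + 7 + 7² - 1*1) + ((-31 - 77) + 167))*(-262)) = 1/((2*1/(-3 + 7 + 49 - 1) + (-108 + 167))*(-262)) = 1/((2*1/52 + 59)*(-262)) = 1/((2*1*(1/52) + 59)*(-262)) = 1/((1/26 + 59)*(-262)) = 1/((1535/26)*(-262)) = 1/(-201085/13) = -13/201085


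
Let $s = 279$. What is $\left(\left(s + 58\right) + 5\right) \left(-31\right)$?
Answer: $-10602$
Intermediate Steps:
$\left(\left(s + 58\right) + 5\right) \left(-31\right) = \left(\left(279 + 58\right) + 5\right) \left(-31\right) = \left(337 + 5\right) \left(-31\right) = 342 \left(-31\right) = -10602$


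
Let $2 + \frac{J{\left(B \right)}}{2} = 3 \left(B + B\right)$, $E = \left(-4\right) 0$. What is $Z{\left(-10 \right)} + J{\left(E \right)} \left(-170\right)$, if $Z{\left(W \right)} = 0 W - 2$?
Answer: $678$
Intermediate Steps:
$E = 0$
$Z{\left(W \right)} = -2$ ($Z{\left(W \right)} = 0 - 2 = -2$)
$J{\left(B \right)} = -4 + 12 B$ ($J{\left(B \right)} = -4 + 2 \cdot 3 \left(B + B\right) = -4 + 2 \cdot 3 \cdot 2 B = -4 + 2 \cdot 6 B = -4 + 12 B$)
$Z{\left(-10 \right)} + J{\left(E \right)} \left(-170\right) = -2 + \left(-4 + 12 \cdot 0\right) \left(-170\right) = -2 + \left(-4 + 0\right) \left(-170\right) = -2 - -680 = -2 + 680 = 678$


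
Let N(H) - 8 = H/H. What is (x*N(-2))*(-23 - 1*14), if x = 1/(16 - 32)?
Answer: 333/16 ≈ 20.813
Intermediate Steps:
x = -1/16 (x = 1/(-16) = -1/16 ≈ -0.062500)
N(H) = 9 (N(H) = 8 + H/H = 8 + 1 = 9)
(x*N(-2))*(-23 - 1*14) = (-1/16*9)*(-23 - 1*14) = -9*(-23 - 14)/16 = -9/16*(-37) = 333/16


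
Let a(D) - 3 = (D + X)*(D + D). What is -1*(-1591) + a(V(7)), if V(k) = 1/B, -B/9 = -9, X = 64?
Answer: 10468604/6561 ≈ 1595.6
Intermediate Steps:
B = 81 (B = -9*(-9) = 81)
V(k) = 1/81
a(D) = 3 + 2*D*(64 + D) (a(D) = 3 + (D + 64)*(D + D) = 3 + (64 + D)*(2*D) = 3 + 2*D*(64 + D))
-1*(-1591) + a(V(7)) = -1*(-1591) + (3 + 2*(1/81)**2 + 128*(1/81)) = 1591 + (3 + 2*(1/6561) + 128/81) = 1591 + (3 + 2/6561 + 128/81) = 1591 + 30053/6561 = 10468604/6561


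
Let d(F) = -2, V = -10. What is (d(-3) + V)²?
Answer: 144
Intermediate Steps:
(d(-3) + V)² = (-2 - 10)² = (-12)² = 144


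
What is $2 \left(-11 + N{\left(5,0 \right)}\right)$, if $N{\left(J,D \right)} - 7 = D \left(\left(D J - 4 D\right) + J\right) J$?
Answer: $-8$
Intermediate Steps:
$N{\left(J,D \right)} = 7 + D J \left(J - 4 D + D J\right)$ ($N{\left(J,D \right)} = 7 + D \left(\left(D J - 4 D\right) + J\right) J = 7 + D \left(\left(- 4 D + D J\right) + J\right) J = 7 + D \left(J - 4 D + D J\right) J = 7 + D J \left(J - 4 D + D J\right)$)
$2 \left(-11 + N{\left(5,0 \right)}\right) = 2 \left(-11 + \left(7 + 0 \cdot 5^{2} + 0^{2} \cdot 5^{2} - 20 \cdot 0^{2}\right)\right) = 2 \left(-11 + \left(7 + 0 \cdot 25 + 0 \cdot 25 - 20 \cdot 0\right)\right) = 2 \left(-11 + \left(7 + 0 + 0 + 0\right)\right) = 2 \left(-11 + 7\right) = 2 \left(-4\right) = -8$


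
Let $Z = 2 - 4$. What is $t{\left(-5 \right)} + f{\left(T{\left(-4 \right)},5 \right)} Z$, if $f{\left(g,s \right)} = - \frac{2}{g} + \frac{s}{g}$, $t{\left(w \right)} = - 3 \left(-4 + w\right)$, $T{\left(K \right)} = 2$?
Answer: $24$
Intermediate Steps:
$Z = -2$ ($Z = 2 - 4 = -2$)
$t{\left(w \right)} = 12 - 3 w$
$t{\left(-5 \right)} + f{\left(T{\left(-4 \right)},5 \right)} Z = \left(12 - -15\right) + \frac{-2 + 5}{2} \left(-2\right) = \left(12 + 15\right) + \frac{1}{2} \cdot 3 \left(-2\right) = 27 + \frac{3}{2} \left(-2\right) = 27 - 3 = 24$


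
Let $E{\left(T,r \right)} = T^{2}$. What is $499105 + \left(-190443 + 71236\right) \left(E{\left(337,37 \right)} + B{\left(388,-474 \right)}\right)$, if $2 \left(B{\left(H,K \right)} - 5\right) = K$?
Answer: $-13510064654$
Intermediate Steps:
$B{\left(H,K \right)} = 5 + \frac{K}{2}$
$499105 + \left(-190443 + 71236\right) \left(E{\left(337,37 \right)} + B{\left(388,-474 \right)}\right) = 499105 + \left(-190443 + 71236\right) \left(337^{2} + \left(5 + \frac{1}{2} \left(-474\right)\right)\right) = 499105 - 119207 \left(113569 + \left(5 - 237\right)\right) = 499105 - 119207 \left(113569 - 232\right) = 499105 - 13510563759 = -13510064654$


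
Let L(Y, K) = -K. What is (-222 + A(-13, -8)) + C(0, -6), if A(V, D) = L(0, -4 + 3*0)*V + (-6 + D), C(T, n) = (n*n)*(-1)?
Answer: -324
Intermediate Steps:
C(T, n) = -n² (C(T, n) = n²*(-1) = -n²)
A(V, D) = -6 + D + 4*V (A(V, D) = (-(-4 + 3*0))*V + (-6 + D) = (-(-4 + 0))*V + (-6 + D) = (-1*(-4))*V + (-6 + D) = 4*V + (-6 + D) = -6 + D + 4*V)
(-222 + A(-13, -8)) + C(0, -6) = (-222 + (-6 - 8 + 4*(-13))) - 1*(-6)² = (-222 + (-6 - 8 - 52)) - 1*36 = (-222 - 66) - 36 = -288 - 36 = -324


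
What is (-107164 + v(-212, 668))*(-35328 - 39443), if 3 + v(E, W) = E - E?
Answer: 8012983757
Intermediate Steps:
v(E, W) = -3 (v(E, W) = -3 + (E - E) = -3 + 0 = -3)
(-107164 + v(-212, 668))*(-35328 - 39443) = (-107164 - 3)*(-35328 - 39443) = -107167*(-74771) = 8012983757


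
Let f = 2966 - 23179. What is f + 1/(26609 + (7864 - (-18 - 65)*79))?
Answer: -829339389/41030 ≈ -20213.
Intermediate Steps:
f = -20213
f + 1/(26609 + (7864 - (-18 - 65)*79)) = -20213 + 1/(26609 + (7864 - (-18 - 65)*79)) = -20213 + 1/(26609 + (7864 - (-83)*79)) = -20213 + 1/(26609 + (7864 - 1*(-6557))) = -20213 + 1/(26609 + (7864 + 6557)) = -20213 + 1/(26609 + 14421) = -20213 + 1/41030 = -829339389/41030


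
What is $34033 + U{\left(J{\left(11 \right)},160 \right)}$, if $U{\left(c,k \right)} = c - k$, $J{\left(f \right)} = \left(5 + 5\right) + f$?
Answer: $33894$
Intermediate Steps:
$J{\left(f \right)} = 10 + f$
$34033 + U{\left(J{\left(11 \right)},160 \right)} = 34033 + \left(\left(10 + 11\right) - 160\right) = 34033 + \left(21 - 160\right) = 34033 - 139 = 33894$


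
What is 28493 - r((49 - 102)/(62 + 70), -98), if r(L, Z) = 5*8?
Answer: 28453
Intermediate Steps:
r(L, Z) = 40
28493 - r((49 - 102)/(62 + 70), -98) = 28493 - 1*40 = 28493 - 40 = 28453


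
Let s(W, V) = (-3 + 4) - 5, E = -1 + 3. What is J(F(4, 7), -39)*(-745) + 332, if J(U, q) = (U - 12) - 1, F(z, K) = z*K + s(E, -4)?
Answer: -7863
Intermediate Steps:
E = 2
s(W, V) = -4 (s(W, V) = 1 - 5 = -4)
F(z, K) = -4 + K*z (F(z, K) = z*K - 4 = K*z - 4 = -4 + K*z)
J(U, q) = -13 + U (J(U, q) = (-12 + U) - 1 = -13 + U)
J(F(4, 7), -39)*(-745) + 332 = (-13 + (-4 + 7*4))*(-745) + 332 = (-13 + (-4 + 28))*(-745) + 332 = (-13 + 24)*(-745) + 332 = 11*(-745) + 332 = -8195 + 332 = -7863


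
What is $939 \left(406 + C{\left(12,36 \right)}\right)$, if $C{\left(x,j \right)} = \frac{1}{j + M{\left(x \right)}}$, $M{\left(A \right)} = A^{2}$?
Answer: $\frac{22874353}{60} \approx 3.8124 \cdot 10^{5}$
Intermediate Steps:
$C{\left(x,j \right)} = \frac{1}{j + x^{2}}$
$939 \left(406 + C{\left(12,36 \right)}\right) = 939 \left(406 + \frac{1}{36 + 12^{2}}\right) = 939 \left(406 + \frac{1}{36 + 144}\right) = 939 \left(406 + \frac{1}{180}\right) = 939 \cdot \frac{73081}{180} = \frac{22874353}{60}$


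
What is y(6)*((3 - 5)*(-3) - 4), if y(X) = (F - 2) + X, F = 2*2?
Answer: 16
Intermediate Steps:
F = 4
y(X) = 2 + X (y(X) = (4 - 2) + X = 2 + X)
y(6)*((3 - 5)*(-3) - 4) = (2 + 6)*((3 - 5)*(-3) - 4) = 8*(-2*(-3) - 4) = 8*(6 - 4) = 8*2 = 16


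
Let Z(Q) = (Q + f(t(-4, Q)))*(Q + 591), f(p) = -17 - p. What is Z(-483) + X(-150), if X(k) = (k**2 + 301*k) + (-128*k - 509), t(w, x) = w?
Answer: -57527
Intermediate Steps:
X(k) = -509 + k**2 + 173*k (X(k) = (k**2 + 301*k) + (-509 - 128*k) = -509 + k**2 + 173*k)
Z(Q) = (-13 + Q)*(591 + Q) (Z(Q) = (Q + (-17 - 1*(-4)))*(Q + 591) = (Q + (-17 + 4))*(591 + Q) = (Q - 13)*(591 + Q) = (-13 + Q)*(591 + Q))
Z(-483) + X(-150) = (-7683 + (-483)**2 + 578*(-483)) + (-509 + (-150)**2 + 173*(-150)) = (-7683 + 233289 - 279174) + (-509 + 22500 - 25950) = -53568 - 3959 = -57527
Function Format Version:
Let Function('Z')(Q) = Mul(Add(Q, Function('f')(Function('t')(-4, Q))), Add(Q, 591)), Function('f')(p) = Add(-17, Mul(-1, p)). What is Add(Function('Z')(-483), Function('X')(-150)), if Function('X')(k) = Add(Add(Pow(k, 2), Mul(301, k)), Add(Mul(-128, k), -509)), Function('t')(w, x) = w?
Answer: -57527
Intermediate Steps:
Function('X')(k) = Add(-509, Pow(k, 2), Mul(173, k)) (Function('X')(k) = Add(Add(Pow(k, 2), Mul(301, k)), Add(-509, Mul(-128, k))) = Add(-509, Pow(k, 2), Mul(173, k)))
Function('Z')(Q) = Mul(Add(-13, Q), Add(591, Q)) (Function('Z')(Q) = Mul(Add(Q, Add(-17, Mul(-1, -4))), Add(Q, 591)) = Mul(Add(Q, Add(-17, 4)), Add(591, Q)) = Mul(Add(Q, -13), Add(591, Q)) = Mul(Add(-13, Q), Add(591, Q)))
Add(Function('Z')(-483), Function('X')(-150)) = Add(Add(-7683, Pow(-483, 2), Mul(578, -483)), Add(-509, Pow(-150, 2), Mul(173, -150))) = Add(Add(-7683, 233289, -279174), Add(-509, 22500, -25950)) = Add(-53568, -3959) = -57527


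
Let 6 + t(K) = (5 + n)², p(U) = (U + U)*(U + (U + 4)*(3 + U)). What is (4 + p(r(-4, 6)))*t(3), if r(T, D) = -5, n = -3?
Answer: -68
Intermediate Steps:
p(U) = 2*U*(U + (3 + U)*(4 + U)) (p(U) = (2*U)*(U + (4 + U)*(3 + U)) = (2*U)*(U + (3 + U)*(4 + U)) = 2*U*(U + (3 + U)*(4 + U)))
t(K) = -2 (t(K) = -6 + (5 - 3)² = -6 + 2² = -6 + 4 = -2)
(4 + p(r(-4, 6)))*t(3) = (4 + 2*(-5)*(12 + (-5)² + 8*(-5)))*(-2) = (4 + 2*(-5)*(12 + 25 - 40))*(-2) = (4 + 2*(-5)*(-3))*(-2) = (4 + 30)*(-2) = 34*(-2) = -68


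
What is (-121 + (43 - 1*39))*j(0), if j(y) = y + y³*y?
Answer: 0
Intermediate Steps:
j(y) = y + y⁴
(-121 + (43 - 1*39))*j(0) = (-121 + (43 - 1*39))*(0 + 0⁴) = (-121 + (43 - 39))*(0 + 0) = (-121 + 4)*0 = -117*0 = 0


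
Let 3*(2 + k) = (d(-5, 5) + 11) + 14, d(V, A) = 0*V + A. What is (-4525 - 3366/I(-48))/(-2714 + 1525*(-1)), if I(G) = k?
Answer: 19783/16956 ≈ 1.1667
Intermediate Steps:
d(V, A) = A (d(V, A) = 0 + A = A)
k = 8 (k = -2 + ((5 + 11) + 14)/3 = -2 + (16 + 14)/3 = -2 + (1/3)*30 = -2 + 10 = 8)
I(G) = 8
(-4525 - 3366/I(-48))/(-2714 + 1525*(-1)) = (-4525 - 3366/8)/(-2714 + 1525*(-1)) = (-4525 - 3366*1/8)/(-2714 - 1525) = (-4525 - 1683/4)/(-4239) = -19783/4*(-1/4239) = 19783/16956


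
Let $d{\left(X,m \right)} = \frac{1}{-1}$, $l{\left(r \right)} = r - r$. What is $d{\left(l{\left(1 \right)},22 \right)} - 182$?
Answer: $-183$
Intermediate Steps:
$l{\left(r \right)} = 0$
$d{\left(X,m \right)} = -1$
$d{\left(l{\left(1 \right)},22 \right)} - 182 = -1 - 182 = -183$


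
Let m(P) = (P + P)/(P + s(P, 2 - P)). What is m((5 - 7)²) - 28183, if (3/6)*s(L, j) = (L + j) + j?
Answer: -28181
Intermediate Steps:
s(L, j) = 2*L + 4*j (s(L, j) = 2*((L + j) + j) = 2*(L + 2*j) = 2*L + 4*j)
m(P) = 2*P/(8 - P) (m(P) = (P + P)/(P + (2*P + 4*(2 - P))) = (2*P)/(P + (2*P + (8 - 4*P))) = (2*P)/(P + (8 - 2*P)) = (2*P)/(8 - P) = 2*P/(8 - P))
m((5 - 7)²) - 28183 = 2*(5 - 7)²/(8 - (5 - 7)²) - 28183 = 2*(-2)²/(8 - 1*(-2)²) - 28183 = 2*4/(8 - 1*4) - 28183 = 2*4/(8 - 4) - 28183 = 2*4/4 - 28183 = 2*4*(¼) - 28183 = 2 - 28183 = -28181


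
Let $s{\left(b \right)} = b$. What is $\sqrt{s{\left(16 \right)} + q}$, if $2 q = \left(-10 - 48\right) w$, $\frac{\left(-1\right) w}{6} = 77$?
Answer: $\sqrt{13414} \approx 115.82$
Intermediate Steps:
$w = -462$ ($w = \left(-6\right) 77 = -462$)
$q = 13398$ ($q = \frac{\left(-10 - 48\right) \left(-462\right)}{2} = \frac{\left(-58\right) \left(-462\right)}{2} = \frac{1}{2} \cdot 26796 = 13398$)
$\sqrt{s{\left(16 \right)} + q} = \sqrt{16 + 13398} = \sqrt{13414}$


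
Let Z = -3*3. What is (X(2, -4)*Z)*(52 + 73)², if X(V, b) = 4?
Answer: -562500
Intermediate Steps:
Z = -9
(X(2, -4)*Z)*(52 + 73)² = (4*(-9))*(52 + 73)² = -36*125² = -36*15625 = -562500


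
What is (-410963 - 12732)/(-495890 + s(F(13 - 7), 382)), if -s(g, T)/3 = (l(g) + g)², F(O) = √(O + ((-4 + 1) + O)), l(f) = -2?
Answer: 423695/495893 ≈ 0.85441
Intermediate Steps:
F(O) = √(-3 + 2*O) (F(O) = √(O + (-3 + O)) = √(-3 + 2*O))
s(g, T) = -3*(-2 + g)²
(-410963 - 12732)/(-495890 + s(F(13 - 7), 382)) = (-410963 - 12732)/(-495890 - 3*(-2 + √(-3 + 2*(13 - 7)))²) = -423695/(-495890 - 3*(-2 + √(-3 + 2*6))²) = -423695/(-495890 - 3*(-2 + √(-3 + 12))²) = -423695/(-495890 - 3*(-2 + √9)²) = -423695/(-495890 - 3*(-2 + 3)²) = -423695/(-495890 - 3*1²) = -423695/(-495890 - 3*1) = -423695/(-495890 - 3) = -423695/(-495893) = -423695*(-1/495893) = 423695/495893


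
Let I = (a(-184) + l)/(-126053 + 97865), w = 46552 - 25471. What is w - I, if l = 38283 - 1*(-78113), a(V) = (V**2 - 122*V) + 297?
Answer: 594404225/28188 ≈ 21087.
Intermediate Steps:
a(V) = 297 + V**2 - 122*V
l = 116396 (l = 38283 + 78113 = 116396)
w = 21081
I = -172997/28188 (I = ((297 + (-184)**2 - 122*(-184)) + 116396)/(-126053 + 97865) = ((297 + 33856 + 22448) + 116396)/(-28188) = (56601 + 116396)*(-1/28188) = 172997*(-1/28188) = -172997/28188 ≈ -6.1373)
w - I = 21081 - 1*(-172997/28188) = 21081 + 172997/28188 = 594404225/28188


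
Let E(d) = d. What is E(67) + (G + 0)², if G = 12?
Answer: 211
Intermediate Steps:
E(67) + (G + 0)² = 67 + (12 + 0)² = 67 + 12² = 67 + 144 = 211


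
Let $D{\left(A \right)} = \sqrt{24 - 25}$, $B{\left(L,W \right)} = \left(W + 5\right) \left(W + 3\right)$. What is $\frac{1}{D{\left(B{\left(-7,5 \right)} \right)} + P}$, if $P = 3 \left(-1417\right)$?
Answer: $- \frac{4251}{18071002} - \frac{i}{18071002} \approx -0.00023524 - 5.5337 \cdot 10^{-8} i$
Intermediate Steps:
$B{\left(L,W \right)} = \left(3 + W\right) \left(5 + W\right)$ ($B{\left(L,W \right)} = \left(5 + W\right) \left(3 + W\right) = \left(3 + W\right) \left(5 + W\right)$)
$P = -4251$
$D{\left(A \right)} = i$ ($D{\left(A \right)} = \sqrt{-1} = i$)
$\frac{1}{D{\left(B{\left(-7,5 \right)} \right)} + P} = \frac{1}{i - 4251} = \frac{1}{-4251 + i} = \frac{-4251 - i}{18071002}$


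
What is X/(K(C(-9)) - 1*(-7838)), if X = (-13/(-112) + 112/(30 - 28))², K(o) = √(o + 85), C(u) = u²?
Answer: 51601766925/128438179072 - 13167075*√166/256876358144 ≈ 0.40110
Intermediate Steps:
K(o) = √(85 + o)
X = 39501225/12544 (X = (-13*(-1/112) + 112/2)² = (13/112 + 112*(½))² = (13/112 + 56)² = (6285/112)² = 39501225/12544 ≈ 3149.0)
X/(K(C(-9)) - 1*(-7838)) = 39501225/(12544*(√(85 + (-9)²) - 1*(-7838))) = 39501225/(12544*(√(85 + 81) + 7838)) = 39501225/(12544*(√166 + 7838)) = 39501225/(12544*(7838 + √166))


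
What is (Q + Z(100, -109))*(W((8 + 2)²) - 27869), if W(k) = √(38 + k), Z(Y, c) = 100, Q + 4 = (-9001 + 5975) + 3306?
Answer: -10478744 + 376*√138 ≈ -1.0474e+7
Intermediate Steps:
Q = 276 (Q = -4 + ((-9001 + 5975) + 3306) = -4 + (-3026 + 3306) = -4 + 280 = 276)
(Q + Z(100, -109))*(W((8 + 2)²) - 27869) = (276 + 100)*(√(38 + (8 + 2)²) - 27869) = 376*(√(38 + 10²) - 27869) = 376*(√(38 + 100) - 27869) = 376*(√138 - 27869) = 376*(-27869 + √138) = -10478744 + 376*√138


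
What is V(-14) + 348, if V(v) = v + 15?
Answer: 349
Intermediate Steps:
V(v) = 15 + v
V(-14) + 348 = (15 - 14) + 348 = 1 + 348 = 349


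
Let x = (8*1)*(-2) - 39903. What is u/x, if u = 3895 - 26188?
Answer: 22293/39919 ≈ 0.55846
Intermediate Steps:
x = -39919 (x = 8*(-2) - 39903 = -16 - 39903 = -39919)
u = -22293
u/x = -22293/(-39919) = -22293*(-1/39919) = 22293/39919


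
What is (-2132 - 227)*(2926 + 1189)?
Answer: -9707285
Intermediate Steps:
(-2132 - 227)*(2926 + 1189) = -2359*4115 = -9707285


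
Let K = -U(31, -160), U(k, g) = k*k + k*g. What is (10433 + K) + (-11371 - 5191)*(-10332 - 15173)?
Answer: 422428242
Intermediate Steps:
U(k, g) = k² + g*k
K = 3999 (K = -31*(-160 + 31) = -31*(-129) = -1*(-3999) = 3999)
(10433 + K) + (-11371 - 5191)*(-10332 - 15173) = (10433 + 3999) + (-11371 - 5191)*(-10332 - 15173) = 14432 - 16562*(-25505) = 14432 + 422413810 = 422428242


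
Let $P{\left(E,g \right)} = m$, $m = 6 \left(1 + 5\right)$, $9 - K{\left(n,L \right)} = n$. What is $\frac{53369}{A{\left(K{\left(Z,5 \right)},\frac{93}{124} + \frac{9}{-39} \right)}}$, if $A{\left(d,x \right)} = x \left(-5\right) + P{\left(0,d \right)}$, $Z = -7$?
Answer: $\frac{2775188}{1737} \approx 1597.7$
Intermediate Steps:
$K{\left(n,L \right)} = 9 - n$
$m = 36$ ($m = 6 \cdot 6 = 36$)
$P{\left(E,g \right)} = 36$
$A{\left(d,x \right)} = 36 - 5 x$ ($A{\left(d,x \right)} = x \left(-5\right) + 36 = - 5 x + 36 = 36 - 5 x$)
$\frac{53369}{A{\left(K{\left(Z,5 \right)},\frac{93}{124} + \frac{9}{-39} \right)}} = \frac{53369}{36 - 5 \left(\frac{93}{124} + \frac{9}{-39}\right)} = \frac{53369}{36 - 5 \left(93 \cdot \frac{1}{124} + 9 \left(- \frac{1}{39}\right)\right)} = \frac{53369}{36 - 5 \left(\frac{3}{4} - \frac{3}{13}\right)} = \frac{53369}{36 - \frac{135}{52}} = \frac{53369}{\frac{1737}{52}} = 53369 \cdot \frac{52}{1737} = \frac{2775188}{1737}$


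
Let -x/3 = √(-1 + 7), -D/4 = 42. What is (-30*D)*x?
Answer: -15120*√6 ≈ -37036.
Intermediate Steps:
D = -168 (D = -4*42 = -168)
x = -3*√6 (x = -3*√(-1 + 7) = -3*√6 ≈ -7.3485)
(-30*D)*x = (-30*(-168))*(-3*√6) = 5040*(-3*√6) = -15120*√6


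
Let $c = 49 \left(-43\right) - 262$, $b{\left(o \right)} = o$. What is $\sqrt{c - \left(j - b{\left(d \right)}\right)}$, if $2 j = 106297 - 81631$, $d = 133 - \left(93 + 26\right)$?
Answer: $12 i \sqrt{102} \approx 121.19 i$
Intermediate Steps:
$d = 14$ ($d = 133 - 119 = 14$)
$c = -2369$ ($c = -2107 - 262 = -2369$)
$j = 12333$ ($j = \frac{106297 - 81631}{2} = \frac{1}{2} \cdot 24666 = 12333$)
$\sqrt{c - \left(j - b{\left(d \right)}\right)} = \sqrt{-2369 + \left(14 - 12333\right)} = \sqrt{-2369 - 12319} = \sqrt{-14688} = 12 i \sqrt{102}$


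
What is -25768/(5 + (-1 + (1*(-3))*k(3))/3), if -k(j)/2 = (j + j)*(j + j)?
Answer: -38652/115 ≈ -336.10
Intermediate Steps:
k(j) = -8*j² (k(j) = -2*(j + j)*(j + j) = -2*2*j*2*j = -8*j²)
-25768/(5 + (-1 + (1*(-3))*k(3))/3) = -25768/(5 + (-1 + (1*(-3))*(-8*3²))/3) = -25768/(5 + (-1 - (-24)*9)*(⅓)) = -25768/(5 + (-1 - 3*(-72))*(⅓)) = -25768/(5 + (-1 + 216)*(⅓)) = -25768/(5 + 215*(⅓)) = -25768/(5 + 215/3) = -25768/230/3 = -25768*3/230 = -38652/115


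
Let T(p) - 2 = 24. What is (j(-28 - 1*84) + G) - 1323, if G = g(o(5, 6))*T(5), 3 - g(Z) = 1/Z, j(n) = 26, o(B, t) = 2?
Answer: -1232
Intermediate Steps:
T(p) = 26 (T(p) = 2 + 24 = 26)
g(Z) = 3 - 1/Z
G = 65 (G = (3 - 1/2)*26 = (5/2)*26 = 65)
(j(-28 - 1*84) + G) - 1323 = (26 + 65) - 1323 = 91 - 1323 = -1232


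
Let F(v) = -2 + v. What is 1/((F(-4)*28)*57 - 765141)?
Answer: -1/774717 ≈ -1.2908e-6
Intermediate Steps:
1/((F(-4)*28)*57 - 765141) = 1/(((-2 - 4)*28)*57 - 765141) = 1/(-6*28*57 - 765141) = 1/(-168*57 - 765141) = 1/(-9576 - 765141) = 1/(-774717) = -1/774717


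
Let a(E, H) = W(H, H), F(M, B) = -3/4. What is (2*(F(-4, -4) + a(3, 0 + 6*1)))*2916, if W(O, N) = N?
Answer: 30618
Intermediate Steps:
F(M, B) = -3/4 (F(M, B) = -3*1/4 = -3/4)
a(E, H) = H
(2*(F(-4, -4) + a(3, 0 + 6*1)))*2916 = (2*(-3/4 + (0 + 6*1)))*2916 = (2*(-3/4 + (0 + 6)))*2916 = (2*(-3/4 + 6))*2916 = (2*(21/4))*2916 = (21/2)*2916 = 30618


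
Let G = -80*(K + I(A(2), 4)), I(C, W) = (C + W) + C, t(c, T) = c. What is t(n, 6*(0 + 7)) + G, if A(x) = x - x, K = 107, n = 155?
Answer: -8725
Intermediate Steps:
A(x) = 0
I(C, W) = W + 2*C
G = -8880 (G = -80*(107 + (4 + 2*0)) = -80*(107 + (4 + 0)) = -80*(107 + 4) = -80*111 = -8880)
t(n, 6*(0 + 7)) + G = 155 - 8880 = -8725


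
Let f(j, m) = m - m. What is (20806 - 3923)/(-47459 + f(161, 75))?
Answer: -16883/47459 ≈ -0.35574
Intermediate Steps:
f(j, m) = 0
(20806 - 3923)/(-47459 + f(161, 75)) = (20806 - 3923)/(-47459 + 0) = 16883/(-47459) = 16883*(-1/47459) = -16883/47459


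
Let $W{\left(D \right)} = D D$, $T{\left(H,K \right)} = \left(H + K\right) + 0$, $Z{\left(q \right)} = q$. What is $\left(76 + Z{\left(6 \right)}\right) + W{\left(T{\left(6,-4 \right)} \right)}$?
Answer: $86$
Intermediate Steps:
$T{\left(H,K \right)} = H + K$
$W{\left(D \right)} = D^{2}$
$\left(76 + Z{\left(6 \right)}\right) + W{\left(T{\left(6,-4 \right)} \right)} = \left(76 + 6\right) + \left(6 - 4\right)^{2} = 82 + 2^{2} = 82 + 4 = 86$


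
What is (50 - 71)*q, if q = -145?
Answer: 3045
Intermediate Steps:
(50 - 71)*q = (50 - 71)*(-145) = -21*(-145) = 3045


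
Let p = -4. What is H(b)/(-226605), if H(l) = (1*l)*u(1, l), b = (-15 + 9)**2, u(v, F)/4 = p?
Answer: 192/75535 ≈ 0.0025419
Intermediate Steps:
u(v, F) = -16 (u(v, F) = 4*(-4) = -16)
b = 36 (b = (-6)**2 = 36)
H(l) = -16*l (H(l) = (1*l)*(-16) = l*(-16) = -16*l)
H(b)/(-226605) = -16*36/(-226605) = -576*(-1/226605) = 192/75535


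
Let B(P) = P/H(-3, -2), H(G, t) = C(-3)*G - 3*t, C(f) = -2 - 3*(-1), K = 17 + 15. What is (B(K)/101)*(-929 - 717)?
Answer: -52672/303 ≈ -173.83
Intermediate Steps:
K = 32
C(f) = 1 (C(f) = -2 + 3 = 1)
H(G, t) = G - 3*t (H(G, t) = 1*G - 3*t = G - 3*t)
B(P) = P/3 (B(P) = P/(-3 - 3*(-2)) = P/(-3 + 6) = P/3)
(B(K)/101)*(-929 - 717) = (((⅓)*32)/101)*(-929 - 717) = ((32/3)*(1/101))*(-1646) = (32/303)*(-1646) = -52672/303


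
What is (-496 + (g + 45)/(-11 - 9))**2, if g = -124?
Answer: 96845281/400 ≈ 2.4211e+5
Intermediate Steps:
(-496 + (g + 45)/(-11 - 9))**2 = (-496 + (-124 + 45)/(-11 - 9))**2 = (-496 - 79/(-20))**2 = (-496 - 79*(-1/20))**2 = (-496 + 79/20)**2 = (-9841/20)**2 = 96845281/400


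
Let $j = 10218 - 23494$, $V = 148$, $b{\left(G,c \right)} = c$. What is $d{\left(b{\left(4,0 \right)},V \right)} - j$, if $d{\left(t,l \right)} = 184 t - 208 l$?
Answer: $-17508$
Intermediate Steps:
$d{\left(t,l \right)} = - 208 l + 184 t$
$j = -13276$
$d{\left(b{\left(4,0 \right)},V \right)} - j = \left(\left(-208\right) 148 + 184 \cdot 0\right) - -13276 = \left(-30784 + 0\right) + 13276 = -30784 + 13276 = -17508$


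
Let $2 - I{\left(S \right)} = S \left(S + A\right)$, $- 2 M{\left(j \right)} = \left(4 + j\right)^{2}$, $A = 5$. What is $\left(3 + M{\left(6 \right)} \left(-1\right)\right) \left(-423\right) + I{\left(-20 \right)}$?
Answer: $-22717$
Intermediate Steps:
$M{\left(j \right)} = - \frac{\left(4 + j\right)^{2}}{2}$
$I{\left(S \right)} = 2 - S \left(5 + S\right)$ ($I{\left(S \right)} = 2 - S \left(S + 5\right) = 2 - S \left(5 + S\right)$)
$\left(3 + M{\left(6 \right)} \left(-1\right)\right) \left(-423\right) + I{\left(-20 \right)} = \left(3 + - \frac{\left(4 + 6\right)^{2}}{2} \left(-1\right)\right) \left(-423\right) - 298 = \left(3 + - \frac{10^{2}}{2} \left(-1\right)\right) \left(-423\right) + \left(2 - 400 + 100\right) = \left(3 + \left(- \frac{1}{2}\right) 100 \left(-1\right)\right) \left(-423\right) + \left(2 - 400 + 100\right) = \left(3 - -50\right) \left(-423\right) - 298 = \left(3 + 50\right) \left(-423\right) - 298 = 53 \left(-423\right) - 298 = -22419 - 298 = -22717$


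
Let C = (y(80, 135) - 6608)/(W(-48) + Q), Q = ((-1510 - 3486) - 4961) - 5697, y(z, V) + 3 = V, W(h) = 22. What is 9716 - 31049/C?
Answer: -105609288/1619 ≈ -65231.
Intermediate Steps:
y(z, V) = -3 + V
Q = -15654 (Q = (-4996 - 4961) - 5697 = -9957 - 5697 = -15654)
C = 1619/3908 (C = ((-3 + 135) - 6608)/(22 - 15654) = (132 - 6608)/(-15632) = -6476*(-1/15632) = 1619/3908 ≈ 0.41428)
9716 - 31049/C = 9716 - 31049/1619/3908 = 9716 - 31049*3908/1619 = 9716 - 121339492/1619 = -105609288/1619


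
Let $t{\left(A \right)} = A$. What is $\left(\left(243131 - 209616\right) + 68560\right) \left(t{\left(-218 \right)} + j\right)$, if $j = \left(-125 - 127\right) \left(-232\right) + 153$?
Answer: $5961077925$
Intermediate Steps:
$j = 58617$ ($j = \left(-252\right) \left(-232\right) + 153 = 58464 + 153 = 58617$)
$\left(\left(243131 - 209616\right) + 68560\right) \left(t{\left(-218 \right)} + j\right) = \left(\left(243131 - 209616\right) + 68560\right) \left(-218 + 58617\right) = \left(33515 + 68560\right) 58399 = 102075 \cdot 58399 = 5961077925$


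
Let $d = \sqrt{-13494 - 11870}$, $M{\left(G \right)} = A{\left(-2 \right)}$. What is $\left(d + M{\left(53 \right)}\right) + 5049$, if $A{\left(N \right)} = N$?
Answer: $5047 + 2 i \sqrt{6341} \approx 5047.0 + 159.26 i$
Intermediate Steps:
$M{\left(G \right)} = -2$
$d = 2 i \sqrt{6341}$ ($d = \sqrt{-25364} = 2 i \sqrt{6341} \approx 159.26 i$)
$\left(d + M{\left(53 \right)}\right) + 5049 = \left(2 i \sqrt{6341} - 2\right) + 5049 = \left(-2 + 2 i \sqrt{6341}\right) + 5049 = 5047 + 2 i \sqrt{6341}$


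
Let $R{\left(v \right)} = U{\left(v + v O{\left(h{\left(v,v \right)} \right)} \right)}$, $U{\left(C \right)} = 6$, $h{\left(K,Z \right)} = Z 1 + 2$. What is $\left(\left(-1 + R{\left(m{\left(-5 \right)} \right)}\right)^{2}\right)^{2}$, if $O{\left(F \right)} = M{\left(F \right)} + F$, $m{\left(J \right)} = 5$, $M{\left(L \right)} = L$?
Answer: $625$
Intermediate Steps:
$h{\left(K,Z \right)} = 2 + Z$ ($h{\left(K,Z \right)} = Z + 2 = 2 + Z$)
$O{\left(F \right)} = 2 F$ ($O{\left(F \right)} = F + F = 2 F$)
$R{\left(v \right)} = 6$
$\left(\left(-1 + R{\left(m{\left(-5 \right)} \right)}\right)^{2}\right)^{2} = \left(\left(-1 + 6\right)^{2}\right)^{2} = \left(5^{2}\right)^{2} = 25^{2} = 625$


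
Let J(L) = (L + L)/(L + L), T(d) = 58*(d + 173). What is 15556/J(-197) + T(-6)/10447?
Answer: 162523218/10447 ≈ 15557.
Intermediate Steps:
T(d) = 10034 + 58*d (T(d) = 58*(173 + d) = 10034 + 58*d)
J(L) = 1 (J(L) = (2*L)/((2*L)) = (2*L)*(1/(2*L)) = 1)
15556/J(-197) + T(-6)/10447 = 15556/1 + (10034 + 58*(-6))/10447 = 15556*1 + (10034 - 348)*(1/10447) = 15556 + 9686*(1/10447) = 15556 + 9686/10447 = 162523218/10447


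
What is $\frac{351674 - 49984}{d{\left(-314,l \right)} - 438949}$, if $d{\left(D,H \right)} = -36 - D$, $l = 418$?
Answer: $- \frac{301690}{438671} \approx -0.68774$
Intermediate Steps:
$\frac{351674 - 49984}{d{\left(-314,l \right)} - 438949} = \frac{351674 - 49984}{\left(-36 - -314\right) - 438949} = \frac{301690}{\left(-36 + 314\right) - 438949} = \frac{301690}{278 - 438949} = \frac{301690}{-438671} = 301690 \left(- \frac{1}{438671}\right) = - \frac{301690}{438671}$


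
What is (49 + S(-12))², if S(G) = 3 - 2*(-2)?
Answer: 3136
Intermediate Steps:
S(G) = 7 (S(G) = 3 + 4 = 7)
(49 + S(-12))² = (49 + 7)² = 56² = 3136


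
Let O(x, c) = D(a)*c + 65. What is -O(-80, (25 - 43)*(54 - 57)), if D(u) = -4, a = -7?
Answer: 151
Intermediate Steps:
O(x, c) = 65 - 4*c (O(x, c) = -4*c + 65 = 65 - 4*c)
-O(-80, (25 - 43)*(54 - 57)) = -(65 - 4*(25 - 43)*(54 - 57)) = -(65 - (-72)*(-3)) = -(65 - 4*54) = -(65 - 216) = -1*(-151) = 151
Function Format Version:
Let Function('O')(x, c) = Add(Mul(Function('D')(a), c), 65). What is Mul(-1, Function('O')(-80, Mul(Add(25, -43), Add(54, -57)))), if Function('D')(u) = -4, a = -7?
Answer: 151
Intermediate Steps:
Function('O')(x, c) = Add(65, Mul(-4, c)) (Function('O')(x, c) = Add(Mul(-4, c), 65) = Add(65, Mul(-4, c)))
Mul(-1, Function('O')(-80, Mul(Add(25, -43), Add(54, -57)))) = Mul(-1, Add(65, Mul(-4, Mul(Add(25, -43), Add(54, -57))))) = Mul(-1, Add(65, Mul(-4, Mul(-18, -3)))) = Mul(-1, Add(65, Mul(-4, 54))) = Mul(-1, Add(65, -216)) = Mul(-1, -151) = 151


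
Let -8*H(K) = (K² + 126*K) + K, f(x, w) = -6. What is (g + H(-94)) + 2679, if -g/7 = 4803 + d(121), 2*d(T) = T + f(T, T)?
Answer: -123827/4 ≈ -30957.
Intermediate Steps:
H(K) = -127*K/8 - K²/8 (H(K) = -((K² + 126*K) + K)/8 = -(K² + 127*K)/8 = -127*K/8 - K²/8)
d(T) = -3 + T/2 (d(T) = (T - 6)/2 = (-6 + T)/2 = -3 + T/2)
g = -68047/2 (g = -7*(4803 + (-3 + (½)*121)) = -7*(4803 + (-3 + 121/2)) = -7*(4803 + 115/2) = -7*9721/2 = -68047/2 ≈ -34024.)
(g + H(-94)) + 2679 = (-68047/2 - ⅛*(-94)*(127 - 94)) + 2679 = (-68047/2 - ⅛*(-94)*33) + 2679 = (-68047/2 + 1551/4) + 2679 = -134543/4 + 2679 = -123827/4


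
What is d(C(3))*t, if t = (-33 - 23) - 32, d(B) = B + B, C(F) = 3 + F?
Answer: -1056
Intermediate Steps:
d(B) = 2*B
t = -88 (t = -56 - 32 = -88)
d(C(3))*t = (2*(3 + 3))*(-88) = (2*6)*(-88) = 12*(-88) = -1056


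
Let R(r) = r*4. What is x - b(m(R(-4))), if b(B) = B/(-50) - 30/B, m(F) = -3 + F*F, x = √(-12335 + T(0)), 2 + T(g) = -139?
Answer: 65509/12650 + 2*I*√3119 ≈ 5.1786 + 111.7*I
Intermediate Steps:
T(g) = -141 (T(g) = -2 - 139 = -141)
R(r) = 4*r
x = 2*I*√3119 (x = √(-12335 - 141) = √(-12476) = 2*I*√3119 ≈ 111.7*I)
m(F) = -3 + F²
b(B) = -30/B - B/50 (b(B) = B*(-1/50) - 30/B = -B/50 - 30/B = -30/B - B/50)
x - b(m(R(-4))) = 2*I*√3119 - (-30/(-3 + (4*(-4))²) - (-3 + (4*(-4))²)/50) = 2*I*√3119 - (-30/(-3 + (-16)²) - (-3 + (-16)²)/50) = 2*I*√3119 - (-30/(-3 + 256) - (-3 + 256)/50) = 2*I*√3119 - (-30/253 - 1/50*253) = 2*I*√3119 - (-30*1/253 - 253/50) = 2*I*√3119 - (-30/253 - 253/50) = 2*I*√3119 - 1*(-65509/12650) = 2*I*√3119 + 65509/12650 = 65509/12650 + 2*I*√3119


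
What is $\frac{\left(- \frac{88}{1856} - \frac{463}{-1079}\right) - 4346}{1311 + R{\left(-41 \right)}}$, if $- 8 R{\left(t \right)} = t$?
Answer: $- \frac{1087829941}{329462939} \approx -3.3018$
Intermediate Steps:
$R{\left(t \right)} = - \frac{t}{8}$
$\frac{\left(- \frac{88}{1856} - \frac{463}{-1079}\right) - 4346}{1311 + R{\left(-41 \right)}} = \frac{\left(- \frac{88}{1856} - \frac{463}{-1079}\right) - 4346}{1311 - - \frac{41}{8}} = \frac{\left(\left(-88\right) \frac{1}{1856} - - \frac{463}{1079}\right) - 4346}{1311 + \frac{41}{8}} = \frac{\left(- \frac{11}{232} + \frac{463}{1079}\right) - 4346}{\frac{10529}{8}} = \left(\frac{95547}{250328} - 4346\right) \frac{8}{10529} = \left(- \frac{1087829941}{250328}\right) \frac{8}{10529} = - \frac{1087829941}{329462939}$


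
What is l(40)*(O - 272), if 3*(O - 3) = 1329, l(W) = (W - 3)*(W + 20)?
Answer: 386280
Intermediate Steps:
l(W) = (-3 + W)*(20 + W)
O = 446 (O = 3 + (1/3)*1329 = 3 + 443 = 446)
l(40)*(O - 272) = (-60 + 40**2 + 17*40)*(446 - 272) = (-60 + 1600 + 680)*174 = 2220*174 = 386280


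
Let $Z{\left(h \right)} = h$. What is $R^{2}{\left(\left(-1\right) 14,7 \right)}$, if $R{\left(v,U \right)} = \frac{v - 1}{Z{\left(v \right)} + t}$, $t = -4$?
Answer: $\frac{25}{36} \approx 0.69444$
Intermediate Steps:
$R{\left(v,U \right)} = \frac{-1 + v}{-4 + v}$ ($R{\left(v,U \right)} = \frac{v - 1}{v - 4} = \frac{-1 + v}{-4 + v}$)
$R^{2}{\left(\left(-1\right) 14,7 \right)} = \left(\frac{-1 - 14}{-4 - 14}\right)^{2} = \left(\frac{1}{-18} \left(-15\right)\right)^{2} = \left(\left(- \frac{1}{18}\right) \left(-15\right)\right)^{2} = \left(\frac{5}{6}\right)^{2} = \frac{25}{36}$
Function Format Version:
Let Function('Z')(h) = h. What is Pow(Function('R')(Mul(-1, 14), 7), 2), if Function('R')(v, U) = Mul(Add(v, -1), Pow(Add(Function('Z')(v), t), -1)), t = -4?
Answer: Rational(25, 36) ≈ 0.69444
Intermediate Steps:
Function('R')(v, U) = Mul(Pow(Add(-4, v), -1), Add(-1, v)) (Function('R')(v, U) = Mul(Add(v, -1), Pow(Add(v, -4), -1)) = Mul(Add(-1, v), Pow(Add(-4, v), -1)) = Mul(Pow(Add(-4, v), -1), Add(-1, v)))
Pow(Function('R')(Mul(-1, 14), 7), 2) = Pow(Mul(Pow(Add(-4, Mul(-1, 14)), -1), Add(-1, Mul(-1, 14))), 2) = Pow(Mul(Pow(Add(-4, -14), -1), Add(-1, -14)), 2) = Pow(Mul(Pow(-18, -1), -15), 2) = Pow(Mul(Rational(-1, 18), -15), 2) = Pow(Rational(5, 6), 2) = Rational(25, 36)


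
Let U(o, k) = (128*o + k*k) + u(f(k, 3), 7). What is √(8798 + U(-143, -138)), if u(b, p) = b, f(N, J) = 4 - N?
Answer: 44*√5 ≈ 98.387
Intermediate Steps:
U(o, k) = 4 + k² - k + 128*o (U(o, k) = (128*o + k*k) + (4 - k) = (128*o + k²) + (4 - k) = (k² + 128*o) + (4 - k) = 4 + k² - k + 128*o)
√(8798 + U(-143, -138)) = √(8798 + (4 + (-138)² - 1*(-138) + 128*(-143))) = √(8798 + (4 + 19044 + 138 - 18304)) = √(8798 + 882) = √9680 = 44*√5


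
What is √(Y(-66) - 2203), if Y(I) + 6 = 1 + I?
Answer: I*√2274 ≈ 47.686*I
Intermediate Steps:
Y(I) = -5 + I (Y(I) = -6 + (1 + I) = -5 + I)
√(Y(-66) - 2203) = √((-5 - 66) - 2203) = √(-71 - 2203) = √(-2274) = I*√2274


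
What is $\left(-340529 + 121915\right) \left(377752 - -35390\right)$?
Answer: $-90318625188$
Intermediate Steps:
$\left(-340529 + 121915\right) \left(377752 - -35390\right) = - 218614 \left(377752 + 35390\right) = \left(-218614\right) 413142 = -90318625188$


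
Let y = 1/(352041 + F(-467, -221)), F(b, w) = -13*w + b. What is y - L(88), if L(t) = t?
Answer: -31191335/354447 ≈ -88.000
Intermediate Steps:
F(b, w) = b - 13*w
y = 1/354447 (y = 1/(352041 + (-467 - 13*(-221))) = 1/(352041 + (-467 + 2873)) = 1/(352041 + 2406) = 1/354447 ≈ 2.8213e-6)
y - L(88) = 1/354447 - 1*88 = 1/354447 - 88 = -31191335/354447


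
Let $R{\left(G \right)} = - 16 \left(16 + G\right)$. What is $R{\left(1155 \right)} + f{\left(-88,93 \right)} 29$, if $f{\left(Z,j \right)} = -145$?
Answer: $-22941$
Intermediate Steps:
$R{\left(G \right)} = -256 - 16 G$
$R{\left(1155 \right)} + f{\left(-88,93 \right)} 29 = \left(-256 - 18480\right) - 4205 = -18736 - 4205 = -22941$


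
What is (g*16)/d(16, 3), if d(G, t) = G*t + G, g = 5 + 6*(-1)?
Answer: -¼ ≈ -0.25000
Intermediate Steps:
g = -1 (g = 5 - 6 = -1)
d(G, t) = G + G*t
(g*16)/d(16, 3) = (-1*16)/((16*(1 + 3))) = -16/(16*4) = -16/64 = -16*1/64 = -¼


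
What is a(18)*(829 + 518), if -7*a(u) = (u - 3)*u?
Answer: -363690/7 ≈ -51956.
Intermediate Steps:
a(u) = -u*(-3 + u)/7 (a(u) = -(u - 3)*u/7 = -(-3 + u)*u/7 = -u*(-3 + u)/7)
a(18)*(829 + 518) = ((⅐)*18*(3 - 1*18))*(829 + 518) = ((⅐)*18*(3 - 18))*1347 = ((⅐)*18*(-15))*1347 = -270/7*1347 = -363690/7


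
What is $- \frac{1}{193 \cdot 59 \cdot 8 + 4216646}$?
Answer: $- \frac{1}{4307742} \approx -2.3214 \cdot 10^{-7}$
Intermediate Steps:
$- \frac{1}{193 \cdot 59 \cdot 8 + 4216646} = - \frac{1}{11387 \cdot 8 + 4216646} = - \frac{1}{91096 + 4216646} = - \frac{1}{4307742}$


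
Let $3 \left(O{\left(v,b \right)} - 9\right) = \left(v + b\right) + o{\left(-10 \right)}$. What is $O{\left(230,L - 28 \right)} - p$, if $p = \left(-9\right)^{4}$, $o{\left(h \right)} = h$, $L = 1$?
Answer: $- \frac{19463}{3} \approx -6487.7$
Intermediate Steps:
$O{\left(v,b \right)} = \frac{17}{3} + \frac{b}{3} + \frac{v}{3}$ ($O{\left(v,b \right)} = 9 + \frac{\left(v + b\right) - 10}{3} = 9 + \frac{\left(b + v\right) - 10}{3} = 9 + \frac{-10 + b + v}{3} = 9 + \left(- \frac{10}{3} + \frac{b}{3} + \frac{v}{3}\right) = \frac{17}{3} + \frac{b}{3} + \frac{v}{3}$)
$p = 6561$
$O{\left(230,L - 28 \right)} - p = \left(\frac{17}{3} + \frac{1 - 28}{3} + \frac{1}{3} \cdot 230\right) - 6561 = \left(\frac{17}{3} + \frac{1 - 28}{3} + \frac{230}{3}\right) - 6561 = \left(\frac{17}{3} + \frac{1}{3} \left(-27\right) + \frac{230}{3}\right) - 6561 = \left(\frac{17}{3} - 9 + \frac{230}{3}\right) - 6561 = \frac{220}{3} - 6561 = - \frac{19463}{3}$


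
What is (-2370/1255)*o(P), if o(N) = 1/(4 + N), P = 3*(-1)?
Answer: -474/251 ≈ -1.8884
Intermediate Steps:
P = -3
(-2370/1255)*o(P) = (-2370/1255)/(4 - 3) = -2370*1/1255/1 = -474/251*1 = -474/251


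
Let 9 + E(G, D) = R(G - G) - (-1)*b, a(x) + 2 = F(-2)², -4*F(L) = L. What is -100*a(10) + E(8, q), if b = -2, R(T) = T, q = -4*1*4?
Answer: 164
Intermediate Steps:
q = -16 (q = -4*4 = -16)
F(L) = -L/4
a(x) = -7/4 (a(x) = -2 + (-¼*(-2))² = -2 + (½)² = -2 + ¼ = -7/4)
E(G, D) = -11 (E(G, D) = -9 + ((G - G) - (-1)*(-2)) = -9 + (0 - 1*2) = -9 + (0 - 2) = -9 - 2 = -11)
-100*a(10) + E(8, q) = -100*(-7/4) - 11 = 175 - 11 = 164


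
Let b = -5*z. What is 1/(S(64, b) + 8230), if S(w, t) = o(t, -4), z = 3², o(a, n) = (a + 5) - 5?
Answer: 1/8185 ≈ 0.00012217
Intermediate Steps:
o(a, n) = a (o(a, n) = (5 + a) - 5 = a)
z = 9
b = -45 (b = -5*9 = -45)
S(w, t) = t
1/(S(64, b) + 8230) = 1/(-45 + 8230) = 1/8185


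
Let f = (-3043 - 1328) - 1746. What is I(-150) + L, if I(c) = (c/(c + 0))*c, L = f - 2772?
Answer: -9039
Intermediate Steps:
f = -6117 (f = -4371 - 1746 = -6117)
L = -8889 (L = -6117 - 2772 = -8889)
I(c) = c (I(c) = (c/c)*c = 1*c = c)
I(-150) + L = -150 - 8889 = -9039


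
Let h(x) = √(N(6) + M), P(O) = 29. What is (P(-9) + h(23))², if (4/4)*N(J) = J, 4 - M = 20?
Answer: (29 + I*√10)² ≈ 831.0 + 183.41*I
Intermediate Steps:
M = -16 (M = 4 - 1*20 = 4 - 20 = -16)
N(J) = J
h(x) = I*√10 (h(x) = √(6 - 16) = √(-10) = I*√10)
(P(-9) + h(23))² = (29 + I*√10)²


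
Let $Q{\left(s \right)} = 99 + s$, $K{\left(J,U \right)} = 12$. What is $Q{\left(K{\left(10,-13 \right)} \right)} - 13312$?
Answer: $-13201$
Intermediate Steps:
$Q{\left(K{\left(10,-13 \right)} \right)} - 13312 = \left(99 + 12\right) - 13312 = 111 - 13312 = -13201$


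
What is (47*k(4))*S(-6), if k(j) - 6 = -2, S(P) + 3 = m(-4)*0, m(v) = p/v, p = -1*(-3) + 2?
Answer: -564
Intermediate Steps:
p = 5 (p = 3 + 2 = 5)
m(v) = 5/v
S(P) = -3 (S(P) = -3 + (5/(-4))*0 = -3 + (5*(-1/4))*0 = -3 - 5/4*0 = -3 + 0 = -3)
k(j) = 4 (k(j) = 6 - 2 = 4)
(47*k(4))*S(-6) = (47*4)*(-3) = 188*(-3) = -564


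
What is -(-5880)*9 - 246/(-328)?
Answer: 211683/4 ≈ 52921.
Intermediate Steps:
-(-5880)*9 - 246/(-328) = -294*(-180) - 246*(-1/328) = 52920 + ¾ = 211683/4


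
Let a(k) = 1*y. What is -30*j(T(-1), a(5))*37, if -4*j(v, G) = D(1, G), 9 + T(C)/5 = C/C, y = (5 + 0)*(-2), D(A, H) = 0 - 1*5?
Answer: -2775/2 ≈ -1387.5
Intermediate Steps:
D(A, H) = -5 (D(A, H) = 0 - 5 = -5)
y = -10 (y = 5*(-2) = -10)
a(k) = -10 (a(k) = 1*(-10) = -10)
T(C) = -40 (T(C) = -45 + 5*(C/C) = -45 + 5*1 = -45 + 5 = -40)
j(v, G) = 5/4 (j(v, G) = -¼*(-5) = 5/4)
-30*j(T(-1), a(5))*37 = -30*5/4*37 = -75/2*37 = -2775/2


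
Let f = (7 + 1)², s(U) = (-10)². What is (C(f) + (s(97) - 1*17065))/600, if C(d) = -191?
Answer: -4289/150 ≈ -28.593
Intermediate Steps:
s(U) = 100
f = 64 (f = 8² = 64)
(C(f) + (s(97) - 1*17065))/600 = (-191 + (100 - 1*17065))/600 = (-191 + (100 - 17065))*(1/600) = (-191 - 16965)*(1/600) = -17156*1/600 = -4289/150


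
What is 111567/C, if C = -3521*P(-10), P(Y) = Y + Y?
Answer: 111567/70420 ≈ 1.5843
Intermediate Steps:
P(Y) = 2*Y
C = 70420 (C = -7042*(-10) = -3521*(-20) = 70420)
111567/C = 111567/70420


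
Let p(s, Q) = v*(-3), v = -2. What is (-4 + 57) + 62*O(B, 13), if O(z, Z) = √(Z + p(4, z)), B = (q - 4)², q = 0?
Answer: 53 + 62*√19 ≈ 323.25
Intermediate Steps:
B = 16 (B = (0 - 4)² = (-4)² = 16)
p(s, Q) = 6 (p(s, Q) = -2*(-3) = 6)
O(z, Z) = √(6 + Z) (O(z, Z) = √(Z + 6) = √(6 + Z))
(-4 + 57) + 62*O(B, 13) = (-4 + 57) + 62*√(6 + 13) = 53 + 62*√19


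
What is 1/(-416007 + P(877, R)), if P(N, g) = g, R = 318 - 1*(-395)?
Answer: -1/415294 ≈ -2.4079e-6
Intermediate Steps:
R = 713 (R = 318 + 395 = 713)
1/(-416007 + P(877, R)) = 1/(-416007 + 713) = 1/(-415294) = -1/415294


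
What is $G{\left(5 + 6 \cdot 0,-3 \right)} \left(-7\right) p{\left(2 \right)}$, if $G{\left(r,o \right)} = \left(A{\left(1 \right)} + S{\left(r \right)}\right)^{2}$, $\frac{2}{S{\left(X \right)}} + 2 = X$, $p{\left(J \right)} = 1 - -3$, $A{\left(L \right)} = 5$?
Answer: $- \frac{8092}{9} \approx -899.11$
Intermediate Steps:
$p{\left(J \right)} = 4$ ($p{\left(J \right)} = 1 + 3 = 4$)
$S{\left(X \right)} = \frac{2}{-2 + X}$
$G{\left(r,o \right)} = \left(5 + \frac{2}{-2 + r}\right)^{2}$
$G{\left(5 + 6 \cdot 0,-3 \right)} \left(-7\right) p{\left(2 \right)} = \frac{\left(-8 + 5 \left(5 + 6 \cdot 0\right)\right)^{2}}{\left(-2 + \left(5 + 6 \cdot 0\right)\right)^{2}} \left(-7\right) 4 = \frac{\left(-8 + 5 \left(5 + 0\right)\right)^{2}}{\left(-2 + \left(5 + 0\right)\right)^{2}} \left(-7\right) 4 = \frac{\left(-8 + 5 \cdot 5\right)^{2}}{\left(-2 + 5\right)^{2}} \left(-7\right) 4 = \frac{\left(-8 + 25\right)^{2}}{9} \left(-7\right) 4 = 17^{2} \cdot \frac{1}{9} \left(-7\right) 4 = 289 \cdot \frac{1}{9} \left(-7\right) 4 = \frac{289}{9} \left(-7\right) 4 = \left(- \frac{2023}{9}\right) 4 = - \frac{8092}{9}$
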